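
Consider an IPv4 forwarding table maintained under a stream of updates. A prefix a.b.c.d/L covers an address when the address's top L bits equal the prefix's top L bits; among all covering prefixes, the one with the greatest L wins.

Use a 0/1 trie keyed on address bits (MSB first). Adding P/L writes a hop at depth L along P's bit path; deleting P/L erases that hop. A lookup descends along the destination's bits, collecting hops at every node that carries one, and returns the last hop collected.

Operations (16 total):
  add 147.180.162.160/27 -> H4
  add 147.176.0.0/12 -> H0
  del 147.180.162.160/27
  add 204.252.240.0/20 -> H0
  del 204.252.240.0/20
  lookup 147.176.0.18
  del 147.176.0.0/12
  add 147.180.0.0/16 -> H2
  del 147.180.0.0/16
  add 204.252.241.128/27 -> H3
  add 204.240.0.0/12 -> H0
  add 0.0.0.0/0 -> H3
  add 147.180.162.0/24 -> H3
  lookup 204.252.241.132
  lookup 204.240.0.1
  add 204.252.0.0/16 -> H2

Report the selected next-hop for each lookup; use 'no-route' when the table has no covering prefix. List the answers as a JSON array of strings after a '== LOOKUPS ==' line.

Process each operation:
  add 147.180.162.160/27 -> H4 at depth 27
  add 147.176.0.0/12 -> H0 at depth 12
  - 147.180.162.160/27 clear@27
  add 204.252.240.0/20 -> H0 at depth 20
  - 204.252.240.0/20 clear@20
  Q 147.176.0.18: descend 1001001110110 ; hops seen [H0] ; pick H0
  - 147.176.0.0/12 clear@12
  add 147.180.0.0/16 -> H2 at depth 16
  - 147.180.0.0/16 clear@16
  add 204.252.241.128/27 -> H3 at depth 27
  add 204.240.0.0/12 -> H0 at depth 12
  add 0.0.0.0/0 -> H3 at depth 0
  add 147.180.162.0/24 -> H3 at depth 24
  Q 204.252.241.132: descend 110011001111110011110001100 ; hops seen [H3,H0,H3] ; pick H3
  Q 204.240.0.1: descend 110011001111 ; hops seen [H3,H0] ; pick H0
  add 204.252.0.0/16 -> H2 at depth 16

== LOOKUPS ==
["H0","H3","H0"]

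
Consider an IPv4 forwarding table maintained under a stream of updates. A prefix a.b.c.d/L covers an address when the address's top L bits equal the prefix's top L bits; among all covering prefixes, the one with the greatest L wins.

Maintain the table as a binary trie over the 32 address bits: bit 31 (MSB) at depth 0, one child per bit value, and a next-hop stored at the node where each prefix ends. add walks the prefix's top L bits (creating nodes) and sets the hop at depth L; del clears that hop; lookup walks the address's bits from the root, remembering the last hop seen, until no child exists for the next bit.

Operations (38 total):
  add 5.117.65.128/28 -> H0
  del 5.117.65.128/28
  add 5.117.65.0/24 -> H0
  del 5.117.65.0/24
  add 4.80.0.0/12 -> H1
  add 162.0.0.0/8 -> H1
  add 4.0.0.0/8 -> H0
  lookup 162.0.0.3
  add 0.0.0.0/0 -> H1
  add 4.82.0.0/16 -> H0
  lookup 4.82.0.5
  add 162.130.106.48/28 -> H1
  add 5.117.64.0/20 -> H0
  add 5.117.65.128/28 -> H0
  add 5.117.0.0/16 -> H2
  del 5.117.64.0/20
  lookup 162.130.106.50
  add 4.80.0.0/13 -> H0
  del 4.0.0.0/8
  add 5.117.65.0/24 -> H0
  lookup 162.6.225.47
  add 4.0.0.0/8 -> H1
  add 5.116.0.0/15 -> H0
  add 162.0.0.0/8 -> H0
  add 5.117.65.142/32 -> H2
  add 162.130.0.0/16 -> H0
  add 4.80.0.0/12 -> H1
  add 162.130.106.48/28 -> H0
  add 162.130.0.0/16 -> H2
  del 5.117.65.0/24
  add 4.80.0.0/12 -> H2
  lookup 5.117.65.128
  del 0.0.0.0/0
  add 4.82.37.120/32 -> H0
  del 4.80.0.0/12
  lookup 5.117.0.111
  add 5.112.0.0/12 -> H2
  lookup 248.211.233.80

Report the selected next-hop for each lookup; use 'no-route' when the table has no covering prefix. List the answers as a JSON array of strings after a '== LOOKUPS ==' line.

Apply in order:
  add 5.117.65.128/28 -> H0 at depth 28
  - 5.117.65.128/28 clear@28
  add 5.117.65.0/24 -> H0 at depth 24
  - 5.117.65.0/24 clear@24
  add 4.80.0.0/12 -> H1 at depth 12
  add 162.0.0.0/8 -> H1 at depth 8
  add 4.0.0.0/8 -> H0 at depth 8
  Q 162.0.0.3: descend 10100010 ; hops seen [H1] ; pick H1
  add 0.0.0.0/0 -> H1 at depth 0
  add 4.82.0.0/16 -> H0 at depth 16
  Q 4.82.0.5: descend 0000010001010010 ; hops seen [H1,H0,H1,H0] ; pick H0
  add 162.130.106.48/28 -> H1 at depth 28
  add 5.117.64.0/20 -> H0 at depth 20
  add 5.117.65.128/28 -> H0 at depth 28
  add 5.117.0.0/16 -> H2 at depth 16
  - 5.117.64.0/20 clear@20
  Q 162.130.106.50: descend 1010001010000010011010100011 ; hops seen [H1,H1,H1] ; pick H1
  add 4.80.0.0/13 -> H0 at depth 13
  - 4.0.0.0/8 clear@8
  add 5.117.65.0/24 -> H0 at depth 24
  Q 162.6.225.47: descend 10100010 ; hops seen [H1,H1] ; pick H1
  add 4.0.0.0/8 -> H1 at depth 8
  add 5.116.0.0/15 -> H0 at depth 15
  add 162.0.0.0/8 -> H0 at depth 8
  add 5.117.65.142/32 -> H2 at depth 32
  add 162.130.0.0/16 -> H0 at depth 16
  add 4.80.0.0/12 -> H1 at depth 12
  add 162.130.106.48/28 -> H0 at depth 28
  add 162.130.0.0/16 -> H2 at depth 16
  - 5.117.65.0/24 clear@24
  add 4.80.0.0/12 -> H2 at depth 12
  Q 5.117.65.128: descend 0000010101110101010000011000 ; hops seen [H1,H0,H2,H0] ; pick H0
  - 0.0.0.0/0 clear@0
  add 4.82.37.120/32 -> H0 at depth 32
  - 4.80.0.0/12 clear@12
  Q 5.117.0.111: descend 00000101011101010 ; hops seen [H0,H2] ; pick H2
  add 5.112.0.0/12 -> H2 at depth 12
  Q 248.211.233.80: descend 1 ; hops seen [∅] ; pick no-route

== LOOKUPS ==
["H1","H0","H1","H1","H0","H2","no-route"]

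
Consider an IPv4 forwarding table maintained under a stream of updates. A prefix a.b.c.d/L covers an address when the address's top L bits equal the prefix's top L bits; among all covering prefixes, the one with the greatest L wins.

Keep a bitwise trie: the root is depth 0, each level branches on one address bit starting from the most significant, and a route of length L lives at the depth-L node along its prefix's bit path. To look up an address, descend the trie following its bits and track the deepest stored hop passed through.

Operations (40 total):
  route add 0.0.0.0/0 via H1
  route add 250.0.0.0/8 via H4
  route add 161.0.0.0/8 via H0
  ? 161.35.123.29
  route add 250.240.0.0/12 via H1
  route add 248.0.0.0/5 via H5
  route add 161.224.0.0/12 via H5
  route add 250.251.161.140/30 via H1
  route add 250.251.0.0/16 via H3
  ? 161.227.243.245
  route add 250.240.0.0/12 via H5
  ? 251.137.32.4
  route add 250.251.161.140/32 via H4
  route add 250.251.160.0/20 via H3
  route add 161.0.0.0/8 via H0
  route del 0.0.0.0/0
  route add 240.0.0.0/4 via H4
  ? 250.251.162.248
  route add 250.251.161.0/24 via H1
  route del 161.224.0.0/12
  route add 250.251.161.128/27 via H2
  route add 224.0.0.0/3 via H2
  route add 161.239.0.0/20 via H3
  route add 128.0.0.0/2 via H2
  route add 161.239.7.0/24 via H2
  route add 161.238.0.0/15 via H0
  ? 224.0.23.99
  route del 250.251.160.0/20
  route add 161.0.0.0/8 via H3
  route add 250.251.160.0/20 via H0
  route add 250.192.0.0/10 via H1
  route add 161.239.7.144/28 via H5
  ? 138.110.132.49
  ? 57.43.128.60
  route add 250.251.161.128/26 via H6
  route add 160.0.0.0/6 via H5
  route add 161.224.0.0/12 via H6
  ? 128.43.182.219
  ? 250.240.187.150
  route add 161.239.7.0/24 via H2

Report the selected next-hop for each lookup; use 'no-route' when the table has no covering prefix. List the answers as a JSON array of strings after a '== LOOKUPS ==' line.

Apply in order:
  add 0.0.0.0/0 -> H1 at depth 0
  add 250.0.0.0/8 -> H4 at depth 8
  add 161.0.0.0/8 -> H0 at depth 8
  Q 161.35.123.29: descend 10100001 ; hops seen [H1,H0] ; pick H0
  add 250.240.0.0/12 -> H1 at depth 12
  add 248.0.0.0/5 -> H5 at depth 5
  add 161.224.0.0/12 -> H5 at depth 12
  add 250.251.161.140/30 -> H1 at depth 30
  add 250.251.0.0/16 -> H3 at depth 16
  Q 161.227.243.245: descend 101000011110 ; hops seen [H1,H0,H5] ; pick H5
  add 250.240.0.0/12 -> H5 at depth 12
  Q 251.137.32.4: descend 1111101 ; hops seen [H1,H5] ; pick H5
  add 250.251.161.140/32 -> H4 at depth 32
  add 250.251.160.0/20 -> H3 at depth 20
  add 161.0.0.0/8 -> H0 at depth 8
  - 0.0.0.0/0 clear@0
  add 240.0.0.0/4 -> H4 at depth 4
  Q 250.251.162.248: descend 1111101011111011101000 ; hops seen [H4,H5,H4,H5,H3,H3] ; pick H3
  add 250.251.161.0/24 -> H1 at depth 24
  - 161.224.0.0/12 clear@12
  add 250.251.161.128/27 -> H2 at depth 27
  add 224.0.0.0/3 -> H2 at depth 3
  add 161.239.0.0/20 -> H3 at depth 20
  add 128.0.0.0/2 -> H2 at depth 2
  add 161.239.7.0/24 -> H2 at depth 24
  add 161.238.0.0/15 -> H0 at depth 15
  Q 224.0.23.99: descend 111 ; hops seen [H2] ; pick H2
  - 250.251.160.0/20 clear@20
  add 161.0.0.0/8 -> H3 at depth 8
  add 250.251.160.0/20 -> H0 at depth 20
  add 250.192.0.0/10 -> H1 at depth 10
  add 161.239.7.144/28 -> H5 at depth 28
  Q 138.110.132.49: descend 10 ; hops seen [H2] ; pick H2
  Q 57.43.128.60: descend ε ; hops seen [∅] ; pick no-route
  add 250.251.161.128/26 -> H6 at depth 26
  add 160.0.0.0/6 -> H5 at depth 6
  add 161.224.0.0/12 -> H6 at depth 12
  Q 128.43.182.219: descend 10 ; hops seen [H2] ; pick H2
  Q 250.240.187.150: descend 111110101111 ; hops seen [H2,H4,H5,H4,H1,H5] ; pick H5
  add 161.239.7.0/24 -> H2 at depth 24

== LOOKUPS ==
["H0","H5","H5","H3","H2","H2","no-route","H2","H5"]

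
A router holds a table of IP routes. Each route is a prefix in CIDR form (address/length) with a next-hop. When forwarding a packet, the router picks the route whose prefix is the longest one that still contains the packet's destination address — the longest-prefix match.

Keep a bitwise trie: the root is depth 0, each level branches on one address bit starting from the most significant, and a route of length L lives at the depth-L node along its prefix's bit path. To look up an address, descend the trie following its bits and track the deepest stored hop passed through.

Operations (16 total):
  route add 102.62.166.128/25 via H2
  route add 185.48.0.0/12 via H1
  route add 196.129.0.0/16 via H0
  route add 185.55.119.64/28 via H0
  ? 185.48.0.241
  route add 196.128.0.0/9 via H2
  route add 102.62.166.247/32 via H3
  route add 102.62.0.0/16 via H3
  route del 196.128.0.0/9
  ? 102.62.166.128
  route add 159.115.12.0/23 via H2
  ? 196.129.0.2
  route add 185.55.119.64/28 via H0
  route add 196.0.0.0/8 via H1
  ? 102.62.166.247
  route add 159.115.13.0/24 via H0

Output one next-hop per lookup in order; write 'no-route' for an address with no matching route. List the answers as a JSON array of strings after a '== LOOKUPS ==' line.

Apply in order:
  + 102.62.166.128/25 (H2) depth=25
  + 185.48.0.0/12 (H1) depth=12
  + 196.129.0.0/16 (H0) depth=16
  + 185.55.119.64/28 (H0) depth=28
  lookup 185.48.0.241: bits 1011100100110 walk d0:-→d1:-→d2:-→d3:-→d4:-→d5:-→d6:-→d7:-→d8:-→d9:-→d10:-→d11:-→d12:H1→d13:- -> H1
  + 196.128.0.0/9 (H2) depth=9
  + 102.62.166.247/32 (H3) depth=32
  + 102.62.0.0/16 (H3) depth=16
  - 196.128.0.0/9 clear@9
  lookup 102.62.166.128: bits 0110011000111110101001101 walk d0:-→d1:-→d2:-→d3:-→d4:-→d5:-→d6:-→d7:-→d8:-→d9:-→d10:-→d11:-→d12:-→d13:-→d14:-→d15:-→d16:H3→d17:-→d18:-→d19:-→d20:-→d21:-→d22:-→d23:-→d24:-→d25:H2 -> H2
  + 159.115.12.0/23 (H2) depth=23
  lookup 196.129.0.2: bits 1100010010000001 walk d0:-→d1:-→d2:-→d3:-→d4:-→d5:-→d6:-→d7:-→d8:-→d9:-→d10:-→d11:-→d12:-→d13:-→d14:-→d15:-→d16:H0 -> H0
  + 185.55.119.64/28 (H0) depth=28
  + 196.0.0.0/8 (H1) depth=8
  lookup 102.62.166.247: bits 01100110001111101010011011110111 walk d0:-→d1:-→d2:-→d3:-→d4:-→d5:-→d6:-→d7:-→d8:-→d9:-→d10:-→d11:-→d12:-→d13:-→d14:-→d15:-→d16:H3→d17:-→d18:-→d19:-→d20:-→d21:-→d22:-→d23:-→d24:-→d25:H2→d26:-→d27:-→d28:-→d29:-→d30:-→d31:-→d32:H3 -> H3
  + 159.115.13.0/24 (H0) depth=24

== LOOKUPS ==
["H1","H2","H0","H3"]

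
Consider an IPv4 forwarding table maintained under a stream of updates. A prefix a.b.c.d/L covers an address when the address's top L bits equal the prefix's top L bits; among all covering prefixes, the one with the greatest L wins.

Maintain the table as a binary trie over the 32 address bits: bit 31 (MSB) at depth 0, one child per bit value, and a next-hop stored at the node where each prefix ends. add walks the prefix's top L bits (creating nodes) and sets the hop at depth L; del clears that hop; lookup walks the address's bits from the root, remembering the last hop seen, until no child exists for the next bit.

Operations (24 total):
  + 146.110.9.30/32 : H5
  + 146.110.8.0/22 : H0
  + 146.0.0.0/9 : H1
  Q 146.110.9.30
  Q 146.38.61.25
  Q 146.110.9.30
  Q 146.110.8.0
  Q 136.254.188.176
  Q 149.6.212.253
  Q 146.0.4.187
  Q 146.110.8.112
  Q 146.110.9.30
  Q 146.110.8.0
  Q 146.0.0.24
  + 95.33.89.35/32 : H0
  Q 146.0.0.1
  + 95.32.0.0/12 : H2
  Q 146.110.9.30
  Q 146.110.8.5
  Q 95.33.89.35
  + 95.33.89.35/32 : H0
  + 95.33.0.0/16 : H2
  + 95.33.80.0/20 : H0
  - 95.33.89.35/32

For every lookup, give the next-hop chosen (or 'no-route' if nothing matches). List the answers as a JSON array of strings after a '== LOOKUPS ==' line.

Apply in order:
  + 146.110.9.30/32 (H5) depth=32
  + 146.110.8.0/22 (H0) depth=22
  + 146.0.0.0/9 (H1) depth=9
  ? 146.110.9.30  path d0:-→d1:-→d2:-→d3:-→d4:-→d5:-→d6:-→d7:-→d8:-→d9:H1→d10:-→d11:-→d12:-→d13:-→d14:-→d15:-→d16:-→d17:-→d18:-→d19:-→d20:-→d21:-→d22:H0→d23:-→d24:-→d25:-→d26:-→d27:-→d28:-→d29:-→d30:-→d31:-→d32:H5  best=H5
  ? 146.38.61.25  path d0:-→d1:-→d2:-→d3:-→d4:-→d5:-→d6:-→d7:-→d8:-→d9:H1  best=H1
  ? 146.110.9.30  path d0:-→d1:-→d2:-→d3:-→d4:-→d5:-→d6:-→d7:-→d8:-→d9:H1→d10:-→d11:-→d12:-→d13:-→d14:-→d15:-→d16:-→d17:-→d18:-→d19:-→d20:-→d21:-→d22:H0→d23:-→d24:-→d25:-→d26:-→d27:-→d28:-→d29:-→d30:-→d31:-→d32:H5  best=H5
  ? 146.110.8.0  path d0:-→d1:-→d2:-→d3:-→d4:-→d5:-→d6:-→d7:-→d8:-→d9:H1→d10:-→d11:-→d12:-→d13:-→d14:-→d15:-→d16:-→d17:-→d18:-→d19:-→d20:-→d21:-→d22:H0→d23:-  best=H0
  ? 136.254.188.176  path d0:-→d1:-→d2:-→d3:-  best=no-route
  ? 149.6.212.253  path d0:-→d1:-→d2:-→d3:-→d4:-→d5:-  best=no-route
  ? 146.0.4.187  path d0:-→d1:-→d2:-→d3:-→d4:-→d5:-→d6:-→d7:-→d8:-→d9:H1  best=H1
  ? 146.110.8.112  path d0:-→d1:-→d2:-→d3:-→d4:-→d5:-→d6:-→d7:-→d8:-→d9:H1→d10:-→d11:-→d12:-→d13:-→d14:-→d15:-→d16:-→d17:-→d18:-→d19:-→d20:-→d21:-→d22:H0→d23:-  best=H0
  ? 146.110.9.30  path d0:-→d1:-→d2:-→d3:-→d4:-→d5:-→d6:-→d7:-→d8:-→d9:H1→d10:-→d11:-→d12:-→d13:-→d14:-→d15:-→d16:-→d17:-→d18:-→d19:-→d20:-→d21:-→d22:H0→d23:-→d24:-→d25:-→d26:-→d27:-→d28:-→d29:-→d30:-→d31:-→d32:H5  best=H5
  ? 146.110.8.0  path d0:-→d1:-→d2:-→d3:-→d4:-→d5:-→d6:-→d7:-→d8:-→d9:H1→d10:-→d11:-→d12:-→d13:-→d14:-→d15:-→d16:-→d17:-→d18:-→d19:-→d20:-→d21:-→d22:H0→d23:-  best=H0
  ? 146.0.0.24  path d0:-→d1:-→d2:-→d3:-→d4:-→d5:-→d6:-→d7:-→d8:-→d9:H1  best=H1
  + 95.33.89.35/32 (H0) depth=32
  ? 146.0.0.1  path d0:-→d1:-→d2:-→d3:-→d4:-→d5:-→d6:-→d7:-→d8:-→d9:H1  best=H1
  + 95.32.0.0/12 (H2) depth=12
  ? 146.110.9.30  path d0:-→d1:-→d2:-→d3:-→d4:-→d5:-→d6:-→d7:-→d8:-→d9:H1→d10:-→d11:-→d12:-→d13:-→d14:-→d15:-→d16:-→d17:-→d18:-→d19:-→d20:-→d21:-→d22:H0→d23:-→d24:-→d25:-→d26:-→d27:-→d28:-→d29:-→d30:-→d31:-→d32:H5  best=H5
  ? 146.110.8.5  path d0:-→d1:-→d2:-→d3:-→d4:-→d5:-→d6:-→d7:-→d8:-→d9:H1→d10:-→d11:-→d12:-→d13:-→d14:-→d15:-→d16:-→d17:-→d18:-→d19:-→d20:-→d21:-→d22:H0→d23:-  best=H0
  ? 95.33.89.35  path d0:-→d1:-→d2:-→d3:-→d4:-→d5:-→d6:-→d7:-→d8:-→d9:-→d10:-→d11:-→d12:H2→d13:-→d14:-→d15:-→d16:-→d17:-→d18:-→d19:-→d20:-→d21:-→d22:-→d23:-→d24:-→d25:-→d26:-→d27:-→d28:-→d29:-→d30:-→d31:-→d32:H0  best=H0
  + 95.33.89.35/32 (H0) depth=32
  + 95.33.0.0/16 (H2) depth=16
  + 95.33.80.0/20 (H0) depth=20
  - 95.33.89.35/32 clear@32

== LOOKUPS ==
["H5","H1","H5","H0","no-route","no-route","H1","H0","H5","H0","H1","H1","H5","H0","H0"]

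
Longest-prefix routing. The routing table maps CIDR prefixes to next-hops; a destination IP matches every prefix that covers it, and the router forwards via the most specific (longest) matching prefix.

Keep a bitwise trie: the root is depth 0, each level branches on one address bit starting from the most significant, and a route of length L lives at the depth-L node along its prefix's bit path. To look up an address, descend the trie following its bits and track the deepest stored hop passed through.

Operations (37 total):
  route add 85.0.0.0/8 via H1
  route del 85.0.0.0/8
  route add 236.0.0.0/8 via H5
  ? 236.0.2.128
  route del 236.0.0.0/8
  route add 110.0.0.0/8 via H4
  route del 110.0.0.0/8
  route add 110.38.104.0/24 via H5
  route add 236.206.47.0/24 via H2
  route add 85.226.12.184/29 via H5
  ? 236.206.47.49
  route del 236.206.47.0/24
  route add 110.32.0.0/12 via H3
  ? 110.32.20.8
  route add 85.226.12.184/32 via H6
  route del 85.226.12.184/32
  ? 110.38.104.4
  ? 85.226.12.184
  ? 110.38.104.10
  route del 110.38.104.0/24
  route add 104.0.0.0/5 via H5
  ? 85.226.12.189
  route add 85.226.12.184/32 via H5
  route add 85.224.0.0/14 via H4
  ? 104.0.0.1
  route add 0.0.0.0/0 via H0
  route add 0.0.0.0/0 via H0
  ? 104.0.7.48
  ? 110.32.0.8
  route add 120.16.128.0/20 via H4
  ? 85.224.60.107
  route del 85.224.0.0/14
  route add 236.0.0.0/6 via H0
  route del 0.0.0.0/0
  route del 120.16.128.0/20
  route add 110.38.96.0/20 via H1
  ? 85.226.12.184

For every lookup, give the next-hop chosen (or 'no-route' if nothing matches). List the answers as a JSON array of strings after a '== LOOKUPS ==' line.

Process each operation:
  + 85.0.0.0/8 (H1) depth=8
  - 85.0.0.0/8 clear@8
  + 236.0.0.0/8 (H5) depth=8
  Q 236.0.2.128: descend 11101100 ; hops seen [H5] ; pick H5
  - 236.0.0.0/8 clear@8
  + 110.0.0.0/8 (H4) depth=8
  - 110.0.0.0/8 clear@8
  + 110.38.104.0/24 (H5) depth=24
  + 236.206.47.0/24 (H2) depth=24
  + 85.226.12.184/29 (H5) depth=29
  Q 236.206.47.49: descend 111011001100111000101111 ; hops seen [H2] ; pick H2
  - 236.206.47.0/24 clear@24
  + 110.32.0.0/12 (H3) depth=12
  Q 110.32.20.8: descend 0110111000100 ; hops seen [H3] ; pick H3
  + 85.226.12.184/32 (H6) depth=32
  - 85.226.12.184/32 clear@32
  Q 110.38.104.4: descend 011011100010011001101000 ; hops seen [H3,H5] ; pick H5
  Q 85.226.12.184: descend 01010101111000100000110010111000 ; hops seen [H5] ; pick H5
  Q 110.38.104.10: descend 011011100010011001101000 ; hops seen [H3,H5] ; pick H5
  - 110.38.104.0/24 clear@24
  + 104.0.0.0/5 (H5) depth=5
  Q 85.226.12.189: descend 01010101111000100000110010111 ; hops seen [H5] ; pick H5
  + 85.226.12.184/32 (H5) depth=32
  + 85.224.0.0/14 (H4) depth=14
  Q 104.0.0.1: descend 01101 ; hops seen [H5] ; pick H5
  + 0.0.0.0/0 (H0) depth=0
  + 0.0.0.0/0 (H0) depth=0
  Q 104.0.7.48: descend 01101 ; hops seen [H0,H5] ; pick H5
  Q 110.32.0.8: descend 0110111000100 ; hops seen [H0,H5,H3] ; pick H3
  + 120.16.128.0/20 (H4) depth=20
  Q 85.224.60.107: descend 01010101111000 ; hops seen [H0,H4] ; pick H4
  - 85.224.0.0/14 clear@14
  + 236.0.0.0/6 (H0) depth=6
  - 0.0.0.0/0 clear@0
  - 120.16.128.0/20 clear@20
  + 110.38.96.0/20 (H1) depth=20
  Q 85.226.12.184: descend 01010101111000100000110010111000 ; hops seen [H5,H5] ; pick H5

== LOOKUPS ==
["H5","H2","H3","H5","H5","H5","H5","H5","H5","H3","H4","H5"]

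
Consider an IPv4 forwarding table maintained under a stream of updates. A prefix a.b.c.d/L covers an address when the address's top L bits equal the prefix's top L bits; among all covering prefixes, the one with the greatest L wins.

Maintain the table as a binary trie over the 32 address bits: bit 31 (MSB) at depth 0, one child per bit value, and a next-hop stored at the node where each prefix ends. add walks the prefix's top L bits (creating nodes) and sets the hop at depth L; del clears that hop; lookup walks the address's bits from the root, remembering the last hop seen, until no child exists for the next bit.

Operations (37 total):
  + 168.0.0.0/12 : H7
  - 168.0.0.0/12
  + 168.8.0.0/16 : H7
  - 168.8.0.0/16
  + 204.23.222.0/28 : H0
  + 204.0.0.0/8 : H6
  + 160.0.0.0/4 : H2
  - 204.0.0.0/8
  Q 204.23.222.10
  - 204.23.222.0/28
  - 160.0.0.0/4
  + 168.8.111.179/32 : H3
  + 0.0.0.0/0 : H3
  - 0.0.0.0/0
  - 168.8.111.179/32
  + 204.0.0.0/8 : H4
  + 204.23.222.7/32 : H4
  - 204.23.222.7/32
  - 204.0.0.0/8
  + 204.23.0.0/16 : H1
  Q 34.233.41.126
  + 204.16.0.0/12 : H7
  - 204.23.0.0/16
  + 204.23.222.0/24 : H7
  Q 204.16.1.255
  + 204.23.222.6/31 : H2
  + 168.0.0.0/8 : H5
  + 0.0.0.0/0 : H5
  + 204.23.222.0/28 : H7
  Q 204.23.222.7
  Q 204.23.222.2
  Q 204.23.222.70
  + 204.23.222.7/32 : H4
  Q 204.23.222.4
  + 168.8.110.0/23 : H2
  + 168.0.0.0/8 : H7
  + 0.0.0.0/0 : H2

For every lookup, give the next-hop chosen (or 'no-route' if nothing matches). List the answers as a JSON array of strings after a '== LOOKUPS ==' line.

Trace:
  add 168.0.0.0/12 -> H7 at depth 12
  del 168.0.0.0/12 (clear depth 12)
  add 168.8.0.0/16 -> H7 at depth 16
  del 168.8.0.0/16 (clear depth 16)
  add 204.23.222.0/28 -> H0 at depth 28
  add 204.0.0.0/8 -> H6 at depth 8
  add 160.0.0.0/4 -> H2 at depth 4
  del 204.0.0.0/8 (clear depth 8)
  lookup 204.23.222.10: bits 1100110000010111110111100000 walk d0:-→d1:-→d2:-→d3:-→d4:-→d5:-→d6:-→d7:-→d8:-→d9:-→d10:-→d11:-→d12:-→d13:-→d14:-→d15:-→d16:-→d17:-→d18:-→d19:-→d20:-→d21:-→d22:-→d23:-→d24:-→d25:-→d26:-→d27:-→d28:H0 -> H0
  del 204.23.222.0/28 (clear depth 28)
  del 160.0.0.0/4 (clear depth 4)
  add 168.8.111.179/32 -> H3 at depth 32
  add 0.0.0.0/0 -> H3 at depth 0
  del 0.0.0.0/0 (clear depth 0)
  del 168.8.111.179/32 (clear depth 32)
  add 204.0.0.0/8 -> H4 at depth 8
  add 204.23.222.7/32 -> H4 at depth 32
  del 204.23.222.7/32 (clear depth 32)
  del 204.0.0.0/8 (clear depth 8)
  add 204.23.0.0/16 -> H1 at depth 16
  lookup 34.233.41.126: bits ε walk d0:- -> no-route
  add 204.16.0.0/12 -> H7 at depth 12
  del 204.23.0.0/16 (clear depth 16)
  add 204.23.222.0/24 -> H7 at depth 24
  lookup 204.16.1.255: bits 1100110000010 walk d0:-→d1:-→d2:-→d3:-→d4:-→d5:-→d6:-→d7:-→d8:-→d9:-→d10:-→d11:-→d12:H7→d13:- -> H7
  add 204.23.222.6/31 -> H2 at depth 31
  add 168.0.0.0/8 -> H5 at depth 8
  add 0.0.0.0/0 -> H5 at depth 0
  add 204.23.222.0/28 -> H7 at depth 28
  lookup 204.23.222.7: bits 11001100000101111101111000000111 walk d0:H5→d1:-→d2:-→d3:-→d4:-→d5:-→d6:-→d7:-→d8:-→d9:-→d10:-→d11:-→d12:H7→d13:-→d14:-→d15:-→d16:-→d17:-→d18:-→d19:-→d20:-→d21:-→d22:-→d23:-→d24:H7→d25:-→d26:-→d27:-→d28:H7→d29:-→d30:-→d31:H2→d32:- -> H2
  lookup 204.23.222.2: bits 11001100000101111101111000000 walk d0:H5→d1:-→d2:-→d3:-→d4:-→d5:-→d6:-→d7:-→d8:-→d9:-→d10:-→d11:-→d12:H7→d13:-→d14:-→d15:-→d16:-→d17:-→d18:-→d19:-→d20:-→d21:-→d22:-→d23:-→d24:H7→d25:-→d26:-→d27:-→d28:H7→d29:- -> H7
  lookup 204.23.222.70: bits 1100110000010111110111100 walk d0:H5→d1:-→d2:-→d3:-→d4:-→d5:-→d6:-→d7:-→d8:-→d9:-→d10:-→d11:-→d12:H7→d13:-→d14:-→d15:-→d16:-→d17:-→d18:-→d19:-→d20:-→d21:-→d22:-→d23:-→d24:H7→d25:- -> H7
  add 204.23.222.7/32 -> H4 at depth 32
  lookup 204.23.222.4: bits 110011000001011111011110000001 walk d0:H5→d1:-→d2:-→d3:-→d4:-→d5:-→d6:-→d7:-→d8:-→d9:-→d10:-→d11:-→d12:H7→d13:-→d14:-→d15:-→d16:-→d17:-→d18:-→d19:-→d20:-→d21:-→d22:-→d23:-→d24:H7→d25:-→d26:-→d27:-→d28:H7→d29:-→d30:- -> H7
  add 168.8.110.0/23 -> H2 at depth 23
  add 168.0.0.0/8 -> H7 at depth 8
  add 0.0.0.0/0 -> H2 at depth 0

== LOOKUPS ==
["H0","no-route","H7","H2","H7","H7","H7"]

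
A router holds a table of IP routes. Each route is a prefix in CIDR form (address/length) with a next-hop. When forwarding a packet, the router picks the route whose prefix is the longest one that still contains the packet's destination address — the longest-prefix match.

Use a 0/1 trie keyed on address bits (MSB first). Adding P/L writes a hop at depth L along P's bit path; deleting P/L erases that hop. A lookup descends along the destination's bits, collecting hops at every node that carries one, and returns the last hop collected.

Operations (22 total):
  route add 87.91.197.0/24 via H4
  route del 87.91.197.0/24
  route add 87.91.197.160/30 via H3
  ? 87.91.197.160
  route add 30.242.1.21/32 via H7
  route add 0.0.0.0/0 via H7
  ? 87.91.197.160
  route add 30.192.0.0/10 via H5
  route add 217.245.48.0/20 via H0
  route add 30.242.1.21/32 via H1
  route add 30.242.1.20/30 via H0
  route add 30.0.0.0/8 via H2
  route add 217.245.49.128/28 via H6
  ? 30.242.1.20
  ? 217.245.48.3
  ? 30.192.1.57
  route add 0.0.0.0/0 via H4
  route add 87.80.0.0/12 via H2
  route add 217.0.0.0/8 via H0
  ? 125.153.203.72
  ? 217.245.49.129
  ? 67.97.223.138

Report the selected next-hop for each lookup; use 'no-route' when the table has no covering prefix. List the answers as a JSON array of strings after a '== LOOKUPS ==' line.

Trace:
  add 87.91.197.0/24 -> H4 at depth 24
  del 87.91.197.0/24 (clear depth 24)
  add 87.91.197.160/30 -> H3 at depth 30
  ? 87.91.197.160  path d0:-→d1:-→d2:-→d3:-→d4:-→d5:-→d6:-→d7:-→d8:-→d9:-→d10:-→d11:-→d12:-→d13:-→d14:-→d15:-→d16:-→d17:-→d18:-→d19:-→d20:-→d21:-→d22:-→d23:-→d24:-→d25:-→d26:-→d27:-→d28:-→d29:-→d30:H3  best=H3
  add 30.242.1.21/32 -> H7 at depth 32
  add 0.0.0.0/0 -> H7 at depth 0
  ? 87.91.197.160  path d0:H7→d1:-→d2:-→d3:-→d4:-→d5:-→d6:-→d7:-→d8:-→d9:-→d10:-→d11:-→d12:-→d13:-→d14:-→d15:-→d16:-→d17:-→d18:-→d19:-→d20:-→d21:-→d22:-→d23:-→d24:-→d25:-→d26:-→d27:-→d28:-→d29:-→d30:H3  best=H3
  add 30.192.0.0/10 -> H5 at depth 10
  add 217.245.48.0/20 -> H0 at depth 20
  add 30.242.1.21/32 -> H1 at depth 32
  add 30.242.1.20/30 -> H0 at depth 30
  add 30.0.0.0/8 -> H2 at depth 8
  add 217.245.49.128/28 -> H6 at depth 28
  ? 30.242.1.20  path d0:H7→d1:-→d2:-→d3:-→d4:-→d5:-→d6:-→d7:-→d8:H2→d9:-→d10:H5→d11:-→d12:-→d13:-→d14:-→d15:-→d16:-→d17:-→d18:-→d19:-→d20:-→d21:-→d22:-→d23:-→d24:-→d25:-→d26:-→d27:-→d28:-→d29:-→d30:H0→d31:-  best=H0
  ? 217.245.48.3  path d0:H7→d1:-→d2:-→d3:-→d4:-→d5:-→d6:-→d7:-→d8:-→d9:-→d10:-→d11:-→d12:-→d13:-→d14:-→d15:-→d16:-→d17:-→d18:-→d19:-→d20:H0→d21:-→d22:-→d23:-  best=H0
  ? 30.192.1.57  path d0:H7→d1:-→d2:-→d3:-→d4:-→d5:-→d6:-→d7:-→d8:H2→d9:-→d10:H5  best=H5
  add 0.0.0.0/0 -> H4 at depth 0
  add 87.80.0.0/12 -> H2 at depth 12
  add 217.0.0.0/8 -> H0 at depth 8
  ? 125.153.203.72  path d0:H4→d1:-→d2:-  best=H4
  ? 217.245.49.129  path d0:H4→d1:-→d2:-→d3:-→d4:-→d5:-→d6:-→d7:-→d8:H0→d9:-→d10:-→d11:-→d12:-→d13:-→d14:-→d15:-→d16:-→d17:-→d18:-→d19:-→d20:H0→d21:-→d22:-→d23:-→d24:-→d25:-→d26:-→d27:-→d28:H6  best=H6
  ? 67.97.223.138  path d0:H4→d1:-→d2:-→d3:-  best=H4

== LOOKUPS ==
["H3","H3","H0","H0","H5","H4","H6","H4"]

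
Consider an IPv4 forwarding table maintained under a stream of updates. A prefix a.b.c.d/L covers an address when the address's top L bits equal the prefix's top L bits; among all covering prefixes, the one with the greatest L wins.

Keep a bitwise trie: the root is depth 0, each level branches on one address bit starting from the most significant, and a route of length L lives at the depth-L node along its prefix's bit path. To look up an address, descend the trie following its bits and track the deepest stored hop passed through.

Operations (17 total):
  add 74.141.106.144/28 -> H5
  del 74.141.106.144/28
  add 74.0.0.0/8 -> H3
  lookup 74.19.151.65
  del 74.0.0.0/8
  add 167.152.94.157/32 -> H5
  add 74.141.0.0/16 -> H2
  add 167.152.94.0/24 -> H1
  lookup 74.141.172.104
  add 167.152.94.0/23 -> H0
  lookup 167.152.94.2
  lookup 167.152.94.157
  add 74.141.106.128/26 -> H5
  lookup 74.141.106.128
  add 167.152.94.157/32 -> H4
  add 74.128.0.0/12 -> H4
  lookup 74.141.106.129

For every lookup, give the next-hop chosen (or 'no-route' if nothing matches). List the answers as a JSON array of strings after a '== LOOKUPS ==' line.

Apply in order:
  + 74.141.106.144/28 (H5) depth=28
  del 74.141.106.144/28 (clear depth 28)
  + 74.0.0.0/8 (H3) depth=8
  Q 74.19.151.65: descend 01001010 ; hops seen [H3] ; pick H3
  del 74.0.0.0/8 (clear depth 8)
  + 167.152.94.157/32 (H5) depth=32
  + 74.141.0.0/16 (H2) depth=16
  + 167.152.94.0/24 (H1) depth=24
  Q 74.141.172.104: descend 0100101010001101 ; hops seen [H2] ; pick H2
  + 167.152.94.0/23 (H0) depth=23
  Q 167.152.94.2: descend 101001111001100001011110 ; hops seen [H0,H1] ; pick H1
  Q 167.152.94.157: descend 10100111100110000101111010011101 ; hops seen [H0,H1,H5] ; pick H5
  + 74.141.106.128/26 (H5) depth=26
  Q 74.141.106.128: descend 010010101000110101101010100 ; hops seen [H2,H5] ; pick H5
  + 167.152.94.157/32 (H4) depth=32
  + 74.128.0.0/12 (H4) depth=12
  Q 74.141.106.129: descend 010010101000110101101010100 ; hops seen [H4,H2,H5] ; pick H5

== LOOKUPS ==
["H3","H2","H1","H5","H5","H5"]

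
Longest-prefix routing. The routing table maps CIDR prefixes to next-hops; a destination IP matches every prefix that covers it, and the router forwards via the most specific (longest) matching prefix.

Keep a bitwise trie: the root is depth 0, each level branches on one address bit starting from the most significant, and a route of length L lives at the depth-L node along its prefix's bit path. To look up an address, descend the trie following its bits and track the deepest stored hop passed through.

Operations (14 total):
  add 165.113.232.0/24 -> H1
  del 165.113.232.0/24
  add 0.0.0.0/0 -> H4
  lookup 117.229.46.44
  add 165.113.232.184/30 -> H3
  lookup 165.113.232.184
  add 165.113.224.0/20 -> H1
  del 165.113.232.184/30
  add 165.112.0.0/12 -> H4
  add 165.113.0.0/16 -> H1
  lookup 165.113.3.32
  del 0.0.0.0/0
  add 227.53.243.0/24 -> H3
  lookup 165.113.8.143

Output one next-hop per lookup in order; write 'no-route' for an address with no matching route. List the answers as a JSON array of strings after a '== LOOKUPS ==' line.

Trace:
  add 165.113.232.0/24 -> H1 at depth 24
  del 165.113.232.0/24 (clear depth 24)
  add 0.0.0.0/0 -> H4 at depth 0
  Q 117.229.46.44: descend ε ; hops seen [H4] ; pick H4
  add 165.113.232.184/30 -> H3 at depth 30
  Q 165.113.232.184: descend 101001010111000111101000101110 ; hops seen [H4,H3] ; pick H3
  add 165.113.224.0/20 -> H1 at depth 20
  del 165.113.232.184/30 (clear depth 30)
  add 165.112.0.0/12 -> H4 at depth 12
  add 165.113.0.0/16 -> H1 at depth 16
  Q 165.113.3.32: descend 1010010101110001 ; hops seen [H4,H4,H1] ; pick H1
  del 0.0.0.0/0 (clear depth 0)
  add 227.53.243.0/24 -> H3 at depth 24
  Q 165.113.8.143: descend 1010010101110001 ; hops seen [H4,H1] ; pick H1

== LOOKUPS ==
["H4","H3","H1","H1"]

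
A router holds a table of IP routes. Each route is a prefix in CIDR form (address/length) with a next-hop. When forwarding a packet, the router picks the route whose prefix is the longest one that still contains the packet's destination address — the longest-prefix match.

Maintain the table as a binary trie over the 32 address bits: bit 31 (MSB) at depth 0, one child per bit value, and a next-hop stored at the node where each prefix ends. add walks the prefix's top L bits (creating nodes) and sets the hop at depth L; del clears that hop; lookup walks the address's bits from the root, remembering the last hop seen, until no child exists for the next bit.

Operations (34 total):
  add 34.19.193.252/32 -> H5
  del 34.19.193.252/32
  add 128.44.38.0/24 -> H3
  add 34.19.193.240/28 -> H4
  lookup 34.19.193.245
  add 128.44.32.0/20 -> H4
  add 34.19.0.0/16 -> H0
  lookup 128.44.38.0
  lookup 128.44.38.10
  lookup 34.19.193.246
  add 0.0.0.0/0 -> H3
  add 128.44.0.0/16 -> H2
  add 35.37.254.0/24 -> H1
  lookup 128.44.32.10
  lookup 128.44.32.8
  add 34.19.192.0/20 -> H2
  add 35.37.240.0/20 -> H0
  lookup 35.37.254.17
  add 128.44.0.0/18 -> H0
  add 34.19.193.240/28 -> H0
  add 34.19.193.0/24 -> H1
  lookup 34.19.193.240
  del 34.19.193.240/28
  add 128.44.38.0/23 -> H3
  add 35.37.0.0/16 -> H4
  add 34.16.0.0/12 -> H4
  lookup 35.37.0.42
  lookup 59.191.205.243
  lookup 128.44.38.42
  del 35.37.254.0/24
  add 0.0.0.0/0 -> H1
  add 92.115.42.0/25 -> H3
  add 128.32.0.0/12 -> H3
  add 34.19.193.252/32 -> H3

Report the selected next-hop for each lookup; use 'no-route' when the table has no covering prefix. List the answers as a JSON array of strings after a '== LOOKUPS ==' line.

Process each operation:
  add 34.19.193.252/32 -> H5 at depth 32
  - 34.19.193.252/32 clear@32
  add 128.44.38.0/24 -> H3 at depth 24
  add 34.19.193.240/28 -> H4 at depth 28
  ? 34.19.193.245  path d0:-→d1:-→d2:-→d3:-→d4:-→d5:-→d6:-→d7:-→d8:-→d9:-→d10:-→d11:-→d12:-→d13:-→d14:-→d15:-→d16:-→d17:-→d18:-→d19:-→d20:-→d21:-→d22:-→d23:-→d24:-→d25:-→d26:-→d27:-→d28:H4  best=H4
  add 128.44.32.0/20 -> H4 at depth 20
  add 34.19.0.0/16 -> H0 at depth 16
  ? 128.44.38.0  path d0:-→d1:-→d2:-→d3:-→d4:-→d5:-→d6:-→d7:-→d8:-→d9:-→d10:-→d11:-→d12:-→d13:-→d14:-→d15:-→d16:-→d17:-→d18:-→d19:-→d20:H4→d21:-→d22:-→d23:-→d24:H3  best=H3
  ? 128.44.38.10  path d0:-→d1:-→d2:-→d3:-→d4:-→d5:-→d6:-→d7:-→d8:-→d9:-→d10:-→d11:-→d12:-→d13:-→d14:-→d15:-→d16:-→d17:-→d18:-→d19:-→d20:H4→d21:-→d22:-→d23:-→d24:H3  best=H3
  ? 34.19.193.246  path d0:-→d1:-→d2:-→d3:-→d4:-→d5:-→d6:-→d7:-→d8:-→d9:-→d10:-→d11:-→d12:-→d13:-→d14:-→d15:-→d16:H0→d17:-→d18:-→d19:-→d20:-→d21:-→d22:-→d23:-→d24:-→d25:-→d26:-→d27:-→d28:H4  best=H4
  add 0.0.0.0/0 -> H3 at depth 0
  add 128.44.0.0/16 -> H2 at depth 16
  add 35.37.254.0/24 -> H1 at depth 24
  ? 128.44.32.10  path d0:H3→d1:-→d2:-→d3:-→d4:-→d5:-→d6:-→d7:-→d8:-→d9:-→d10:-→d11:-→d12:-→d13:-→d14:-→d15:-→d16:H2→d17:-→d18:-→d19:-→d20:H4→d21:-  best=H4
  ? 128.44.32.8  path d0:H3→d1:-→d2:-→d3:-→d4:-→d5:-→d6:-→d7:-→d8:-→d9:-→d10:-→d11:-→d12:-→d13:-→d14:-→d15:-→d16:H2→d17:-→d18:-→d19:-→d20:H4→d21:-  best=H4
  add 34.19.192.0/20 -> H2 at depth 20
  add 35.37.240.0/20 -> H0 at depth 20
  ? 35.37.254.17  path d0:H3→d1:-→d2:-→d3:-→d4:-→d5:-→d6:-→d7:-→d8:-→d9:-→d10:-→d11:-→d12:-→d13:-→d14:-→d15:-→d16:-→d17:-→d18:-→d19:-→d20:H0→d21:-→d22:-→d23:-→d24:H1  best=H1
  add 128.44.0.0/18 -> H0 at depth 18
  add 34.19.193.240/28 -> H0 at depth 28
  add 34.19.193.0/24 -> H1 at depth 24
  ? 34.19.193.240  path d0:H3→d1:-→d2:-→d3:-→d4:-→d5:-→d6:-→d7:-→d8:-→d9:-→d10:-→d11:-→d12:-→d13:-→d14:-→d15:-→d16:H0→d17:-→d18:-→d19:-→d20:H2→d21:-→d22:-→d23:-→d24:H1→d25:-→d26:-→d27:-→d28:H0  best=H0
  - 34.19.193.240/28 clear@28
  add 128.44.38.0/23 -> H3 at depth 23
  add 35.37.0.0/16 -> H4 at depth 16
  add 34.16.0.0/12 -> H4 at depth 12
  ? 35.37.0.42  path d0:H3→d1:-→d2:-→d3:-→d4:-→d5:-→d6:-→d7:-→d8:-→d9:-→d10:-→d11:-→d12:-→d13:-→d14:-→d15:-→d16:H4  best=H4
  ? 59.191.205.243  path d0:H3→d1:-→d2:-→d3:-  best=H3
  ? 128.44.38.42  path d0:H3→d1:-→d2:-→d3:-→d4:-→d5:-→d6:-→d7:-→d8:-→d9:-→d10:-→d11:-→d12:-→d13:-→d14:-→d15:-→d16:H2→d17:-→d18:H0→d19:-→d20:H4→d21:-→d22:-→d23:H3→d24:H3  best=H3
  - 35.37.254.0/24 clear@24
  add 0.0.0.0/0 -> H1 at depth 0
  add 92.115.42.0/25 -> H3 at depth 25
  add 128.32.0.0/12 -> H3 at depth 12
  add 34.19.193.252/32 -> H3 at depth 32

== LOOKUPS ==
["H4","H3","H3","H4","H4","H4","H1","H0","H4","H3","H3"]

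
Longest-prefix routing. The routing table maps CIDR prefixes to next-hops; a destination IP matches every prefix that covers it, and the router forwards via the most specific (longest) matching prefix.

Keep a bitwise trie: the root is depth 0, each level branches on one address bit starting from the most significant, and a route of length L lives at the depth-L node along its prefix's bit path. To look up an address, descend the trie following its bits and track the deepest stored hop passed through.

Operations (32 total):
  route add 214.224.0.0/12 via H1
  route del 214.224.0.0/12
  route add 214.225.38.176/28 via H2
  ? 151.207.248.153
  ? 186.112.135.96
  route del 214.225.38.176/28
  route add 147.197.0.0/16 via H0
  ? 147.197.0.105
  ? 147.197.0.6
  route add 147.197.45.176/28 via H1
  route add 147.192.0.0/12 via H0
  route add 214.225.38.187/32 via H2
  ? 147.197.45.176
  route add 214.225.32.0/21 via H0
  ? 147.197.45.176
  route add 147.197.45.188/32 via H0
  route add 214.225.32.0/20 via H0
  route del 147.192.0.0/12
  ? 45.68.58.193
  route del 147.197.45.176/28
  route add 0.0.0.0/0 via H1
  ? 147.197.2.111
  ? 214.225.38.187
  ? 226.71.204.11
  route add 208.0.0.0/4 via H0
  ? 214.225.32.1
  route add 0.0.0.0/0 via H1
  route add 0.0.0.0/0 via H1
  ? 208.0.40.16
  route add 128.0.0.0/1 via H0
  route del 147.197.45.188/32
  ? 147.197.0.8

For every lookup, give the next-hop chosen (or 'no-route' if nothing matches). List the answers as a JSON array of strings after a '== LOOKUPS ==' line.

Apply in order:
  + 214.224.0.0/12 (H1) depth=12
  - 214.224.0.0/12 clear@12
  + 214.225.38.176/28 (H2) depth=28
  Q 151.207.248.153: descend 1 ; hops seen [∅] ; pick no-route
  Q 186.112.135.96: descend 1 ; hops seen [∅] ; pick no-route
  - 214.225.38.176/28 clear@28
  + 147.197.0.0/16 (H0) depth=16
  Q 147.197.0.105: descend 1001001111000101 ; hops seen [H0] ; pick H0
  Q 147.197.0.6: descend 1001001111000101 ; hops seen [H0] ; pick H0
  + 147.197.45.176/28 (H1) depth=28
  + 147.192.0.0/12 (H0) depth=12
  + 214.225.38.187/32 (H2) depth=32
  Q 147.197.45.176: descend 1001001111000101001011011011 ; hops seen [H0,H0,H1] ; pick H1
  + 214.225.32.0/21 (H0) depth=21
  Q 147.197.45.176: descend 1001001111000101001011011011 ; hops seen [H0,H0,H1] ; pick H1
  + 147.197.45.188/32 (H0) depth=32
  + 214.225.32.0/20 (H0) depth=20
  - 147.192.0.0/12 clear@12
  Q 45.68.58.193: descend ε ; hops seen [∅] ; pick no-route
  - 147.197.45.176/28 clear@28
  + 0.0.0.0/0 (H1) depth=0
  Q 147.197.2.111: descend 100100111100010100 ; hops seen [H1,H0] ; pick H0
  Q 214.225.38.187: descend 11010110111000010010011010111011 ; hops seen [H1,H0,H0,H2] ; pick H2
  Q 226.71.204.11: descend 11 ; hops seen [H1] ; pick H1
  + 208.0.0.0/4 (H0) depth=4
  Q 214.225.32.1: descend 110101101110000100100 ; hops seen [H1,H0,H0,H0] ; pick H0
  + 0.0.0.0/0 (H1) depth=0
  + 0.0.0.0/0 (H1) depth=0
  Q 208.0.40.16: descend 11010 ; hops seen [H1,H0] ; pick H0
  + 128.0.0.0/1 (H0) depth=1
  - 147.197.45.188/32 clear@32
  Q 147.197.0.8: descend 100100111100010100 ; hops seen [H1,H0,H0] ; pick H0

== LOOKUPS ==
["no-route","no-route","H0","H0","H1","H1","no-route","H0","H2","H1","H0","H0","H0"]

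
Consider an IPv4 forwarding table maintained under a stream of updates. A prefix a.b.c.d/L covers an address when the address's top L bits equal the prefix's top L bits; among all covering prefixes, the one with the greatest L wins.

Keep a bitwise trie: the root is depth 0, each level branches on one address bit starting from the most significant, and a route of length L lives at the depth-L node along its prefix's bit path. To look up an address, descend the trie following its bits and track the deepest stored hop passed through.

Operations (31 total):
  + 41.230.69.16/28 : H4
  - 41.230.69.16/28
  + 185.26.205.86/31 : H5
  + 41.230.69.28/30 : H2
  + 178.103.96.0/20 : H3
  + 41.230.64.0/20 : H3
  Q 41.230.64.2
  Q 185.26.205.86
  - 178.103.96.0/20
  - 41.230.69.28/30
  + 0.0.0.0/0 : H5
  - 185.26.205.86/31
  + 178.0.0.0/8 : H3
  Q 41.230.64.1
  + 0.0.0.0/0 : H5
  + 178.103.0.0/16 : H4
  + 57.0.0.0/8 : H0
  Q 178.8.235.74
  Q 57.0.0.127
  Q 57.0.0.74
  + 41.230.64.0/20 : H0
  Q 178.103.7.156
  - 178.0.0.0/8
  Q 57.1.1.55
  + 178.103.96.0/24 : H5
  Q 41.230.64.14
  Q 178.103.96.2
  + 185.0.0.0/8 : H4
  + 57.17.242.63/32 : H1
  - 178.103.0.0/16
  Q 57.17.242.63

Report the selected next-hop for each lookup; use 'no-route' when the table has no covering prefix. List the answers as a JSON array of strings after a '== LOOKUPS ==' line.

Trace:
  add 41.230.69.16/28 -> H4 at depth 28
  - 41.230.69.16/28 clear@28
  add 185.26.205.86/31 -> H5 at depth 31
  add 41.230.69.28/30 -> H2 at depth 30
  add 178.103.96.0/20 -> H3 at depth 20
  add 41.230.64.0/20 -> H3 at depth 20
  lookup 41.230.64.2: bits 001010011110011001000 walk d0:-→d1:-→d2:-→d3:-→d4:-→d5:-→d6:-→d7:-→d8:-→d9:-→d10:-→d11:-→d12:-→d13:-→d14:-→d15:-→d16:-→d17:-→d18:-→d19:-→d20:H3→d21:- -> H3
  lookup 185.26.205.86: bits 1011100100011010110011010101011 walk d0:-→d1:-→d2:-→d3:-→d4:-→d5:-→d6:-→d7:-→d8:-→d9:-→d10:-→d11:-→d12:-→d13:-→d14:-→d15:-→d16:-→d17:-→d18:-→d19:-→d20:-→d21:-→d22:-→d23:-→d24:-→d25:-→d26:-→d27:-→d28:-→d29:-→d30:-→d31:H5 -> H5
  - 178.103.96.0/20 clear@20
  - 41.230.69.28/30 clear@30
  add 0.0.0.0/0 -> H5 at depth 0
  - 185.26.205.86/31 clear@31
  add 178.0.0.0/8 -> H3 at depth 8
  lookup 41.230.64.1: bits 001010011110011001000 walk d0:H5→d1:-→d2:-→d3:-→d4:-→d5:-→d6:-→d7:-→d8:-→d9:-→d10:-→d11:-→d12:-→d13:-→d14:-→d15:-→d16:-→d17:-→d18:-→d19:-→d20:H3→d21:- -> H3
  add 0.0.0.0/0 -> H5 at depth 0
  add 178.103.0.0/16 -> H4 at depth 16
  add 57.0.0.0/8 -> H0 at depth 8
  lookup 178.8.235.74: bits 101100100 walk d0:H5→d1:-→d2:-→d3:-→d4:-→d5:-→d6:-→d7:-→d8:H3→d9:- -> H3
  lookup 57.0.0.127: bits 00111001 walk d0:H5→d1:-→d2:-→d3:-→d4:-→d5:-→d6:-→d7:-→d8:H0 -> H0
  lookup 57.0.0.74: bits 00111001 walk d0:H5→d1:-→d2:-→d3:-→d4:-→d5:-→d6:-→d7:-→d8:H0 -> H0
  add 41.230.64.0/20 -> H0 at depth 20
  lookup 178.103.7.156: bits 10110010011001110 walk d0:H5→d1:-→d2:-→d3:-→d4:-→d5:-→d6:-→d7:-→d8:H3→d9:-→d10:-→d11:-→d12:-→d13:-→d14:-→d15:-→d16:H4→d17:- -> H4
  - 178.0.0.0/8 clear@8
  lookup 57.1.1.55: bits 00111001 walk d0:H5→d1:-→d2:-→d3:-→d4:-→d5:-→d6:-→d7:-→d8:H0 -> H0
  add 178.103.96.0/24 -> H5 at depth 24
  lookup 41.230.64.14: bits 001010011110011001000 walk d0:H5→d1:-→d2:-→d3:-→d4:-→d5:-→d6:-→d7:-→d8:-→d9:-→d10:-→d11:-→d12:-→d13:-→d14:-→d15:-→d16:-→d17:-→d18:-→d19:-→d20:H0→d21:- -> H0
  lookup 178.103.96.2: bits 101100100110011101100000 walk d0:H5→d1:-→d2:-→d3:-→d4:-→d5:-→d6:-→d7:-→d8:-→d9:-→d10:-→d11:-→d12:-→d13:-→d14:-→d15:-→d16:H4→d17:-→d18:-→d19:-→d20:-→d21:-→d22:-→d23:-→d24:H5 -> H5
  add 185.0.0.0/8 -> H4 at depth 8
  add 57.17.242.63/32 -> H1 at depth 32
  - 178.103.0.0/16 clear@16
  lookup 57.17.242.63: bits 00111001000100011111001000111111 walk d0:H5→d1:-→d2:-→d3:-→d4:-→d5:-→d6:-→d7:-→d8:H0→d9:-→d10:-→d11:-→d12:-→d13:-→d14:-→d15:-→d16:-→d17:-→d18:-→d19:-→d20:-→d21:-→d22:-→d23:-→d24:-→d25:-→d26:-→d27:-→d28:-→d29:-→d30:-→d31:-→d32:H1 -> H1

== LOOKUPS ==
["H3","H5","H3","H3","H0","H0","H4","H0","H0","H5","H1"]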